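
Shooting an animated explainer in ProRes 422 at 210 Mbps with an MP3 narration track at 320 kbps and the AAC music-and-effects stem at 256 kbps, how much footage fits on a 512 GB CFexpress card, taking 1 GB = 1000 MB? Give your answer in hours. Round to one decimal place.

Audio total: 320 + 256 = 576 kbps = 0.576 Mbps.
Total bitrate: 210 + 0.576 = 210.576 Mbps.
Capacity: 512 GB = 4,096,000 Mb.
Recording time: 4,096,000 / 210.576 = 19,451 s ≈ 5.40 hours.

5.4 hours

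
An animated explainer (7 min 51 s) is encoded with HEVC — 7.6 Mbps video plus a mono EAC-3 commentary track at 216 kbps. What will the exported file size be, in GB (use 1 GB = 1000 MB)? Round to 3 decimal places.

7 min 51 s = 471 s
Audio: 216 kbps = 0.216 Mbps.
Total bitrate: 7.6 + 0.216 = 7.816 Mbps.
Stream data: 7.816 Mbps × 471 s = 3681.3 Mb.
3,681 Mb ÷ 8 = 460.2 MB → 0.4602 GB.

0.460 GB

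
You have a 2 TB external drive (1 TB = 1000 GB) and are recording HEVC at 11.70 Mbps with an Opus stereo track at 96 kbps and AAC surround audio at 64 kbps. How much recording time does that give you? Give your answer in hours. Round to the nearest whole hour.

375 hours

Audio total: 96 + 64 = 160 kbps = 0.160 Mbps.
Total bitrate: 11.70 + 0.160 = 11.860 Mbps.
Capacity: 2 TB = 16,000,000 Mb.
Recording time: 16,000,000 / 11.860 = 1,349,073 s ≈ 375 hours.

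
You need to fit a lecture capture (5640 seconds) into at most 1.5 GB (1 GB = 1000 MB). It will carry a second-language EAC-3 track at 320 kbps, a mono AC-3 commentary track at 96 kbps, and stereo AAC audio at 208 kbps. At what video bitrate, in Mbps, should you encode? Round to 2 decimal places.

1.50 Mbps

Budget: 1.5 GB = 12000.0 Mb.
Total bitrate budget: 12000.0 Mb / 5640 s = 2.128 Mbps.
Audio total: 320 + 96 + 208 = 624 kbps = 0.624 Mbps.
Video: 2.128 − 0.624 = 1.504 Mbps.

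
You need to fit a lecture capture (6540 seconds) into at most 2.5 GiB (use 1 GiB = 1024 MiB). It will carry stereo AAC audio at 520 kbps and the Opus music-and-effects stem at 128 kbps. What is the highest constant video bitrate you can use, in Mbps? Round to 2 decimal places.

Budget: 2.5 GiB = 21474.8 Mb.
Total bitrate budget: 21474.8 Mb / 6540 s = 3.284 Mbps.
Audio total: 520 + 128 = 648 kbps = 0.648 Mbps.
Video: 3.284 − 0.648 = 2.636 Mbps.

2.64 Mbps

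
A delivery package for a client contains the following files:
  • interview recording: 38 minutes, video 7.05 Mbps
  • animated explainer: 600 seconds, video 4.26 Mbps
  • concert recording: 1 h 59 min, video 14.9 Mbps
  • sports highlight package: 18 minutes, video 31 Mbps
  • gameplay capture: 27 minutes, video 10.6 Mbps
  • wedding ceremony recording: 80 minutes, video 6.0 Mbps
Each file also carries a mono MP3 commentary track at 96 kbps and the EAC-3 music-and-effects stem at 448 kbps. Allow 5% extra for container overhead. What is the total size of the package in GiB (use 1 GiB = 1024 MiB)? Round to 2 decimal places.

26.16 GiB

Audio total: 96 + 448 = 544 kbps = 0.544 Mbps.
interview recording: 7.594 Mbps × 2280 s × 1.05 = 18180.0 Mb
animated explainer: 4.804 Mbps × 600 s × 1.05 = 3026.5 Mb
concert recording: 15.444 Mbps × 7140 s × 1.05 = 115783.7 Mb
sports highlight package: 31.544 Mbps × 1080 s × 1.05 = 35770.9 Mb
gameplay capture: 11.144 Mbps × 1620 s × 1.05 = 18955.9 Mb
wedding ceremony recording: 6.544 Mbps × 4800 s × 1.05 = 32981.8 Mb
Total: 224698.8 Mb = 28087.4 MB.
= 26.16 GiB.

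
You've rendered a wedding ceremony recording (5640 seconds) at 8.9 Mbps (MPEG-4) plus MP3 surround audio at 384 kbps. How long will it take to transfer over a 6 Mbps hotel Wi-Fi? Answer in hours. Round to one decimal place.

Audio: 384 kbps = 0.384 Mbps.
Total bitrate: 9.284 Mbps.
File: 9.284 Mbps × 5640 s = 52361.8 Mb.
At 6 Mbps: 52361.8 / 6 = 8727.0 s ≈ 2.42 hours.

2.4 hours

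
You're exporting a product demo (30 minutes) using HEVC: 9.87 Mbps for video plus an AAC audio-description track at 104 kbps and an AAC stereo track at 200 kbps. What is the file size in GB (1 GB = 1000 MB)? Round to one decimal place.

2.3 GB

30 min = 1800 s
Audio total: 104 + 200 = 304 kbps = 0.304 Mbps.
Total bitrate: 9.87 + 0.304 = 10.174 Mbps.
Stream data: 10.174 Mbps × 1800 s = 18313.2 Mb.
18,313 Mb ÷ 8 = 2,289 MB → 2.289 GB.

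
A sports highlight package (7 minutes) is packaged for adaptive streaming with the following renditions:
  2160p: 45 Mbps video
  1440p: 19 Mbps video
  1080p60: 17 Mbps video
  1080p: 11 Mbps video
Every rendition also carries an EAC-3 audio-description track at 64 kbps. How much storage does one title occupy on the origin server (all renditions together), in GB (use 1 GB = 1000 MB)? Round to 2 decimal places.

4.84 GB

7 min = 420 s
Audio: 64 kbps = 0.064 Mbps.
Sum of rendition bitrates: (45+0.064) + (19+0.064) + (17+0.064) + (11+0.064) = 92.256 Mbps.
× 420 s = 38,748 Mb = 4,843 MB = 4.843 GB.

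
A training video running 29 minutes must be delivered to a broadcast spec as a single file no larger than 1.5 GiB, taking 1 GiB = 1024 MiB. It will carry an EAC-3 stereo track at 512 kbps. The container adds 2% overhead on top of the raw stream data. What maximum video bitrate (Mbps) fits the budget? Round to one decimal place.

6.7 Mbps

Budget: 1.5 GiB = 12884.9 Mb.
Stream payload after overhead: 12884.9 / 1.02 = 12632.3 Mb.
29 min = 1740 s
Total bitrate budget: 12632.3 Mb / 1740 s = 7.260 Mbps.
Audio: 512 kbps = 0.512 Mbps.
Video: 7.260 − 0.512 = 6.748 Mbps.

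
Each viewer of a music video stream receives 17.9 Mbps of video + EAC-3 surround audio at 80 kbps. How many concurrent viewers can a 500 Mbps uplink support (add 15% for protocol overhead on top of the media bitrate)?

Audio: 80 kbps = 0.080 Mbps.
Per-viewer media rate: 17.980 Mbps.
On the wire with 15% overhead: 20.677 Mbps.
500 Mbps = 500.0 Mbps; 500.0 / 20.677 = 24.18 → 24 viewers.

24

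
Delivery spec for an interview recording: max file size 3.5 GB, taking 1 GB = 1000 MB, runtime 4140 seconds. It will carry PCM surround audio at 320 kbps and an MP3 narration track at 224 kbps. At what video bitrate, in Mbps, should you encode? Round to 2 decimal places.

6.22 Mbps

Budget: 3.5 GB = 28000.0 Mb.
Total bitrate budget: 28000.0 Mb / 4140 s = 6.763 Mbps.
Audio total: 320 + 224 = 544 kbps = 0.544 Mbps.
Video: 6.763 − 0.544 = 6.219 Mbps.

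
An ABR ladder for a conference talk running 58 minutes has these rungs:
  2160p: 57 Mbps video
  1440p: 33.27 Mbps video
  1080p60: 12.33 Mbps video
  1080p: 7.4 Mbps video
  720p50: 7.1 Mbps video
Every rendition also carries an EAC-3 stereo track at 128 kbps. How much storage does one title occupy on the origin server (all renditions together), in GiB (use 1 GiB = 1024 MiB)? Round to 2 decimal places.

47.70 GiB

58 min = 3480 s
Audio: 128 kbps = 0.128 Mbps.
Sum of rendition bitrates: (57+0.128) + (33.27+0.128) + (12.33+0.128) + (7.4+0.128) + (7.1+0.128) = 117.740 Mbps.
× 3480 s = 409,735 Mb = 51,217 MB = 47.70 GiB.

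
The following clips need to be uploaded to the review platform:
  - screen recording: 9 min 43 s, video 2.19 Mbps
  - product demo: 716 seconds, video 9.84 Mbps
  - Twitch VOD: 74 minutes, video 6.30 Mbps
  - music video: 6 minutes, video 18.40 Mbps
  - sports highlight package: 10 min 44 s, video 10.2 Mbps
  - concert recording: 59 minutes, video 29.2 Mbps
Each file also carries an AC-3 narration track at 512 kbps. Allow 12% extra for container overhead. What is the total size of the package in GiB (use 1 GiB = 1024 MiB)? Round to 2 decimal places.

20.62 GiB

Audio: 512 kbps = 0.512 Mbps.
screen recording: 2.702 Mbps × 583 s × 1.12 = 1764.3 Mb
product demo: 10.352 Mbps × 716 s × 1.12 = 8301.5 Mb
Twitch VOD: 6.812 Mbps × 4440 s × 1.12 = 33874.7 Mb
music video: 18.912 Mbps × 360 s × 1.12 = 7625.3 Mb
sports highlight package: 10.712 Mbps × 644 s × 1.12 = 7726.4 Mb
concert recording: 29.712 Mbps × 3540 s × 1.12 = 117802.1 Mb
Total: 177094.3 Mb = 22136.8 MB.
= 20.62 GiB.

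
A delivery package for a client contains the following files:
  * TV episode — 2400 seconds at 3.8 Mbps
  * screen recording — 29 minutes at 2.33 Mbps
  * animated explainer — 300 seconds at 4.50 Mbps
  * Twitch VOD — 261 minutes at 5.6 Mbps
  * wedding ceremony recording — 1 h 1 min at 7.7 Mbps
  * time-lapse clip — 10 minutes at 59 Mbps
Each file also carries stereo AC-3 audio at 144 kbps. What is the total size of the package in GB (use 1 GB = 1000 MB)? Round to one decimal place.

21.2 GB

Audio: 144 kbps = 0.144 Mbps.
TV episode: 3.944 Mbps × 2400 s = 9465.6 Mb
screen recording: 2.474 Mbps × 1740 s = 4304.8 Mb
animated explainer: 4.644 Mbps × 300 s = 1393.2 Mb
Twitch VOD: 5.744 Mbps × 15660 s = 89951.0 Mb
wedding ceremony recording: 7.844 Mbps × 3660 s = 28709.0 Mb
time-lapse clip: 59.144 Mbps × 600 s = 35486.4 Mb
Total: 169310.0 Mb = 21163.8 MB.
= 21.16 GB.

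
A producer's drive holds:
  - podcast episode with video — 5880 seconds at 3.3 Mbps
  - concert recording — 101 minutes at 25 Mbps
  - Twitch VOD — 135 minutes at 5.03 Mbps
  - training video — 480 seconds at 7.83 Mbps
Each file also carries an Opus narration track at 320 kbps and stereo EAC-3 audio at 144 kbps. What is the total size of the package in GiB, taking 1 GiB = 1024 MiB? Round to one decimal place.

Audio total: 320 + 144 = 464 kbps = 0.464 Mbps.
podcast episode with video: 3.764 Mbps × 5880 s = 22132.3 Mb
concert recording: 25.464 Mbps × 6060 s = 154311.8 Mb
Twitch VOD: 5.494 Mbps × 8100 s = 44501.4 Mb
training video: 8.294 Mbps × 480 s = 3981.1 Mb
Total: 224926.7 Mb = 28115.8 MB.
= 26.18 GiB.

26.2 GiB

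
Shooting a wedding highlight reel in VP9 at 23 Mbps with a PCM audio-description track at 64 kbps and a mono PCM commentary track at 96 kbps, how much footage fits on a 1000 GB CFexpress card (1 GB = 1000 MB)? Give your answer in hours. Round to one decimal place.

Audio total: 64 + 96 = 160 kbps = 0.160 Mbps.
Total bitrate: 23 + 0.160 = 23.160 Mbps.
Capacity: 1000 GB = 8,000,000 Mb.
Recording time: 8,000,000 / 23.160 = 345,423 s ≈ 96.0 hours.

96.0 hours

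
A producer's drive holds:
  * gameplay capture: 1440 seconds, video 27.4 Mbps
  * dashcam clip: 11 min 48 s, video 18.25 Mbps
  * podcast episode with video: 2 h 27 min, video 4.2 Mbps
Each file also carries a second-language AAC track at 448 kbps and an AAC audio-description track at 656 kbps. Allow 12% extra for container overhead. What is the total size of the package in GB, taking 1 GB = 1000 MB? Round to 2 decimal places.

Audio total: 448 + 656 = 1104 kbps = 1.104 Mbps.
gameplay capture: 28.504 Mbps × 1440 s × 1.12 = 45971.3 Mb
dashcam clip: 19.354 Mbps × 708 s × 1.12 = 15346.9 Mb
podcast episode with video: 5.304 Mbps × 8820 s × 1.12 = 52395.0 Mb
Total: 113713.2 Mb = 14214.2 MB.
= 14.21 GB.

14.21 GB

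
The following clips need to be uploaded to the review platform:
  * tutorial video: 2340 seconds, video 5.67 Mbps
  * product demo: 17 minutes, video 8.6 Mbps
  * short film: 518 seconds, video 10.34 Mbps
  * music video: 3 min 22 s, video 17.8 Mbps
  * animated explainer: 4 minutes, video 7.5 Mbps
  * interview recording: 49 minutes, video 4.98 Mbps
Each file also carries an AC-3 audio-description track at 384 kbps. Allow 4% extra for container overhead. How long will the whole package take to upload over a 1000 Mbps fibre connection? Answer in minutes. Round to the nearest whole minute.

Audio: 384 kbps = 0.384 Mbps.
tutorial video: 6.054 Mbps × 2340 s × 1.04 = 14733.0 Mb
product demo: 8.984 Mbps × 1020 s × 1.04 = 9530.2 Mb
short film: 10.724 Mbps × 518 s × 1.04 = 5777.2 Mb
music video: 18.184 Mbps × 202 s × 1.04 = 3820.1 Mb
animated explainer: 7.884 Mbps × 240 s × 1.04 = 1967.8 Mb
interview recording: 5.364 Mbps × 2940 s × 1.04 = 16401.0 Mb
Total: 52229.4 Mb = 6528.7 MB.
At 1000 Mbps: 52229.4 / 1000 = 52 s ≈ 0.87 minutes.

1 minutes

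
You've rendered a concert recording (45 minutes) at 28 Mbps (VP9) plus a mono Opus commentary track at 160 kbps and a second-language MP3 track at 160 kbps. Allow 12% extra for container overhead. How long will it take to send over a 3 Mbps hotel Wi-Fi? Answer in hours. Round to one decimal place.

45 min = 2700 s
Audio total: 160 + 160 = 320 kbps = 0.320 Mbps.
Total bitrate: 28.320 Mbps.
File: 28.320 Mbps × 2700 s = 76464.0 Mb.
With 12% container overhead: ×1.12. → 85639.7 Mb.
At 3 Mbps: 85639.7 / 3 = 28546.6 s ≈ 7.93 hours.

7.9 hours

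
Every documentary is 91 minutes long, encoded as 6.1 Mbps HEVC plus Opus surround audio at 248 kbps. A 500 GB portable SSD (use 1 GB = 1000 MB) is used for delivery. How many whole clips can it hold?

91 min = 5460 s
Audio: 248 kbps = 0.248 Mbps.
Total bitrate: 6.348 Mbps.
Per item: 6.348 Mbps × 5460 s = 34,660 Mb = 4,333 MB.
Capacity: 500 GB = 4,000,000 Mb; 115.41 items → 115 complete.

115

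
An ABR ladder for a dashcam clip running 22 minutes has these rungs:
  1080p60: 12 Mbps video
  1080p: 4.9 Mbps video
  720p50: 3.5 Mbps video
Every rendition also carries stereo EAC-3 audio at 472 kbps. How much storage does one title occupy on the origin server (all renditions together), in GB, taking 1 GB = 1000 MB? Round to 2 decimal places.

22 min = 1320 s
Audio: 472 kbps = 0.472 Mbps.
Sum of rendition bitrates: (12+0.472) + (4.9+0.472) + (3.5+0.472) = 21.816 Mbps.
× 1320 s = 28,797 Mb = 3,600 MB = 3.600 GB.

3.60 GB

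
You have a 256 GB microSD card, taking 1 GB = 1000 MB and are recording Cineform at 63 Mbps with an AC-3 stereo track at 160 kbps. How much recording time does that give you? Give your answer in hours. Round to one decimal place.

9.0 hours

Audio: 160 kbps = 0.160 Mbps.
Total bitrate: 63 + 0.160 = 63.160 Mbps.
Capacity: 256 GB = 2,048,000 Mb.
Recording time: 2,048,000 / 63.160 = 32,426 s ≈ 9.01 hours.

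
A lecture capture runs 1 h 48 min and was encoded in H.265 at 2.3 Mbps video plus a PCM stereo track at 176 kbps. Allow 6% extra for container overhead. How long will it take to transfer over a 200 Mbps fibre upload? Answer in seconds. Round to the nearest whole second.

1 h 48 min = 108 min = 6480 s
Audio: 176 kbps = 0.176 Mbps.
Total bitrate: 2.476 Mbps.
File: 2.476 Mbps × 6480 s = 16044.5 Mb.
With 6% container overhead: ×1.06. → 17007.1 Mb.
At 200 Mbps: 17007.1 / 200 = 85.0 s ≈ 85 seconds.

85 seconds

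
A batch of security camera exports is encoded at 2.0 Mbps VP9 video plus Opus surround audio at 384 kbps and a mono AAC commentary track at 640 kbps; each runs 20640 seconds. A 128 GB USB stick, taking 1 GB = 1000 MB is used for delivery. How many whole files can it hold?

Audio total: 384 + 640 = 1024 kbps = 1.024 Mbps.
Total bitrate: 3.024 Mbps.
Per item: 3.024 Mbps × 20640 s = 62,415 Mb = 7,802 MB.
Capacity: 128 GB = 1,024,000 Mb; 16.41 items → 16 complete.

16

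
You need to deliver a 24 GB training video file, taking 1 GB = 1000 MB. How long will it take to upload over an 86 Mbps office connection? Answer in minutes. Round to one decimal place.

37.2 minutes

File: 24 GB = 192000.0 Mb.
At 86 Mbps: 192000.0 / 86 = 2232.6 s ≈ 37.2 minutes.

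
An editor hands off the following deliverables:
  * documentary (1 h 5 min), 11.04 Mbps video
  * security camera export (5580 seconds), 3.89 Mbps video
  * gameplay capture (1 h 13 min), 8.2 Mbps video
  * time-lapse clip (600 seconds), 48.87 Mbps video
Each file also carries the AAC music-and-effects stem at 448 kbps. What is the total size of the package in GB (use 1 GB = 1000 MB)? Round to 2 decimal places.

17.06 GB

Audio: 448 kbps = 0.448 Mbps.
documentary: 11.488 Mbps × 3900 s = 44803.2 Mb
security camera export: 4.338 Mbps × 5580 s = 24206.0 Mb
gameplay capture: 8.648 Mbps × 4380 s = 37878.2 Mb
time-lapse clip: 49.318 Mbps × 600 s = 29590.8 Mb
Total: 136478.3 Mb = 17059.8 MB.
= 17.06 GB.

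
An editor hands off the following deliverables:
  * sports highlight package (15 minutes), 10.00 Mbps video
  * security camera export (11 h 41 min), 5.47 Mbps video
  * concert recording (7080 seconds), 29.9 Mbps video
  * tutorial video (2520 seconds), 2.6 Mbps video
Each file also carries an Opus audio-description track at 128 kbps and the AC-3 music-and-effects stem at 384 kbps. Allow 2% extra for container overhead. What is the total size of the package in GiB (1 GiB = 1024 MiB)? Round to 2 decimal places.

Audio total: 128 + 384 = 512 kbps = 0.512 Mbps.
sports highlight package: 10.512 Mbps × 900 s × 1.02 = 9650.0 Mb
security camera export: 5.982 Mbps × 42060 s × 1.02 = 256635.0 Mb
concert recording: 30.412 Mbps × 7080 s × 1.02 = 219623.3 Mb
tutorial video: 3.112 Mbps × 2520 s × 1.02 = 7999.1 Mb
Total: 493907.4 Mb = 61738.4 MB.
= 57.50 GiB.

57.50 GiB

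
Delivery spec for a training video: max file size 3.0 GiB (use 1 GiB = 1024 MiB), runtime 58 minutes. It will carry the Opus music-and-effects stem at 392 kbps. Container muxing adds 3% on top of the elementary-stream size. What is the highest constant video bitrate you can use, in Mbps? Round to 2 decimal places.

6.80 Mbps

Budget: 3.0 GiB = 25769.8 Mb.
Stream payload after overhead: 25769.8 / 1.03 = 25019.2 Mb.
58 min = 3480 s
Total bitrate budget: 25019.2 Mb / 3480 s = 7.189 Mbps.
Audio: 392 kbps = 0.392 Mbps.
Video: 7.189 − 0.392 = 6.797 Mbps.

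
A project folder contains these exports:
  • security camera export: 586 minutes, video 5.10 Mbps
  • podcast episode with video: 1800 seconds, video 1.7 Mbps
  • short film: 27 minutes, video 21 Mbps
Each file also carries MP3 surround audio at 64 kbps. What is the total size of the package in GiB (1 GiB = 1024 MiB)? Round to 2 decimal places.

25.48 GiB

Audio: 64 kbps = 0.064 Mbps.
security camera export: 5.164 Mbps × 35160 s = 181566.2 Mb
podcast episode with video: 1.764 Mbps × 1800 s = 3175.2 Mb
short film: 21.064 Mbps × 1620 s = 34123.7 Mb
Total: 218865.1 Mb = 27358.1 MB.
= 25.48 GiB.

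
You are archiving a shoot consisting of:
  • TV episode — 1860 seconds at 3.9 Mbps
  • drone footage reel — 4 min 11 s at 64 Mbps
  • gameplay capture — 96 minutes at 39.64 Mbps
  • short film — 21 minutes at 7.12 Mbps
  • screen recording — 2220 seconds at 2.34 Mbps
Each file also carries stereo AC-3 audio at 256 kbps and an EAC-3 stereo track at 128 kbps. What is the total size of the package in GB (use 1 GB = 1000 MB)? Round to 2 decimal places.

Audio total: 256 + 128 = 384 kbps = 0.384 Mbps.
TV episode: 4.284 Mbps × 1860 s = 7968.2 Mb
drone footage reel: 64.384 Mbps × 251 s = 16160.4 Mb
gameplay capture: 40.024 Mbps × 5760 s = 230538.2 Mb
short film: 7.504 Mbps × 1260 s = 9455.0 Mb
screen recording: 2.724 Mbps × 2220 s = 6047.3 Mb
Total: 270169.2 Mb = 33771.1 MB.
= 33.77 GB.

33.77 GB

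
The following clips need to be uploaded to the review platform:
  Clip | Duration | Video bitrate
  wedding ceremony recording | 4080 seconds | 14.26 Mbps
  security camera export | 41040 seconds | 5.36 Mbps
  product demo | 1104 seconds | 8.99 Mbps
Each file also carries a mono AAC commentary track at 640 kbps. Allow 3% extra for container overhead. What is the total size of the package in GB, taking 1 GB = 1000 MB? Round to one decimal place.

Audio: 640 kbps = 0.640 Mbps.
wedding ceremony recording: 14.900 Mbps × 4080 s × 1.03 = 62615.8 Mb
security camera export: 6.000 Mbps × 41040 s × 1.03 = 253627.2 Mb
product demo: 9.630 Mbps × 1104 s × 1.03 = 10950.5 Mb
Total: 327193.4 Mb = 40899.2 MB.
= 40.90 GB.

40.9 GB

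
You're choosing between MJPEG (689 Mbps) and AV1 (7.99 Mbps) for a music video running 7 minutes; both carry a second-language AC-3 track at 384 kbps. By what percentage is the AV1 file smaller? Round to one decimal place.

7 min = 420 s
Audio: 384 kbps = 0.384 Mbps.
MJPEG: 689.384 Mbps × 420 s = 289541.3 Mb = 33.707 GiB.
AV1: 8.374 Mbps × 420 s = 3517.1 Mb = 0.409 GiB.
Reduction: (1 − 0.409/33.707) × 100 = 98.79%.

98.8%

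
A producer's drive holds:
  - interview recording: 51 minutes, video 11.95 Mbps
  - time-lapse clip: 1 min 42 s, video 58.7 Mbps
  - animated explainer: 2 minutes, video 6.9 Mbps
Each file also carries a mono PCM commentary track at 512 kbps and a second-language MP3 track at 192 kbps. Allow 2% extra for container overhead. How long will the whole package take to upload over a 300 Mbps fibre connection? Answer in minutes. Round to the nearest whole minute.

Audio total: 512 + 192 = 704 kbps = 0.704 Mbps.
interview recording: 12.654 Mbps × 3060 s × 1.02 = 39495.7 Mb
time-lapse clip: 59.404 Mbps × 102 s × 1.02 = 6180.4 Mb
animated explainer: 7.604 Mbps × 120 s × 1.02 = 930.7 Mb
Total: 46606.8 Mb = 5825.8 MB.
At 300 Mbps: 46606.8 / 300 = 155 s ≈ 2.59 minutes.

3 minutes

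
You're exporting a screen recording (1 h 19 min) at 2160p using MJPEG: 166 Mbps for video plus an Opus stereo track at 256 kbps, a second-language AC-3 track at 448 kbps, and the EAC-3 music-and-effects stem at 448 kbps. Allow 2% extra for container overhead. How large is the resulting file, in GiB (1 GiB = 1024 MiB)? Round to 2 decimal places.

94.08 GiB

1 h 19 min = 79 min = 4740 s
Audio total: 256 + 448 + 448 = 1152 kbps = 1.152 Mbps.
Total bitrate: 166 + 1.152 = 167.152 Mbps.
Stream data: 167.152 Mbps × 4740 s = 792300.5 Mb.
With 2% container overhead: ×1.02.
808,146 Mb = 101,018,311,200 bytes ÷ 1,073,741,824 = 94.08 GiB.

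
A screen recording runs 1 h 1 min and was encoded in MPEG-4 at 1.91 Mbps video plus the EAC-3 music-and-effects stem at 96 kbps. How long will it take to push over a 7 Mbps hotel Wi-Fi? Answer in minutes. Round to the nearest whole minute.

17 minutes

1 h 1 min = 61 min = 3660 s
Audio: 96 kbps = 0.096 Mbps.
Total bitrate: 2.006 Mbps.
File: 2.006 Mbps × 3660 s = 7342.0 Mb.
At 7 Mbps: 7342.0 / 7 = 1048.9 s ≈ 17.5 minutes.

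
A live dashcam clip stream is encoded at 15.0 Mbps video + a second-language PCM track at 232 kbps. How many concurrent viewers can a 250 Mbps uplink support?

Audio: 232 kbps = 0.232 Mbps.
Per-viewer media rate: 15.232 Mbps.
250 Mbps = 250.0 Mbps; 250.0 / 15.232 = 16.41 → 16 viewers.

16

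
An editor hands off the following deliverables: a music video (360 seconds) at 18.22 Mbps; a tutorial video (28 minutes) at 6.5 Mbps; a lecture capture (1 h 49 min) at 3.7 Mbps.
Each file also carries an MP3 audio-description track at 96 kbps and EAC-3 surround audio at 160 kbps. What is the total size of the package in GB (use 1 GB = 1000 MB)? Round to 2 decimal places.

Audio total: 96 + 160 = 256 kbps = 0.256 Mbps.
music video: 18.476 Mbps × 360 s = 6651.4 Mb
tutorial video: 6.756 Mbps × 1680 s = 11350.1 Mb
lecture capture: 3.956 Mbps × 6540 s = 25872.2 Mb
Total: 43873.7 Mb = 5484.2 MB.
= 5.484 GB.

5.48 GB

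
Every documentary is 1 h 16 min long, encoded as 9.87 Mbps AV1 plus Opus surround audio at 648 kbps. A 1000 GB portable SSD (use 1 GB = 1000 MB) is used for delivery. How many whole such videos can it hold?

166

1 h 16 min = 76 min = 4560 s
Audio: 648 kbps = 0.648 Mbps.
Total bitrate: 10.518 Mbps.
Per item: 10.518 Mbps × 4560 s = 47,962 Mb = 5,995 MB.
Capacity: 1000 GB = 8,000,000 Mb; 166.80 items → 166 complete.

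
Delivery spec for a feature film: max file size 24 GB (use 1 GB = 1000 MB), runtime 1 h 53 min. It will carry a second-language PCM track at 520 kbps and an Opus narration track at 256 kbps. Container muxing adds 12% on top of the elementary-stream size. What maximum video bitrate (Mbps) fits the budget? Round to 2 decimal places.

Budget: 24 GB = 192000.0 Mb.
Stream payload after overhead: 192000.0 / 1.12 = 171428.6 Mb.
1 h 53 min = 113 min = 6780 s
Total bitrate budget: 171428.6 Mb / 6780 s = 25.284 Mbps.
Audio total: 520 + 256 = 776 kbps = 0.776 Mbps.
Video: 25.284 − 0.776 = 24.508 Mbps.

24.51 Mbps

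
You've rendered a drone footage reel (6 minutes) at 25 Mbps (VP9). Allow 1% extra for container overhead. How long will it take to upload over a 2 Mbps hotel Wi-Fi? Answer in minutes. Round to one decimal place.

6 min = 360 s
File: 25.000 Mbps × 360 s = 9000.0 Mb.
With 1% container overhead: ×1.01. → 9090.0 Mb.
At 2 Mbps: 9090.0 / 2 = 4545.0 s ≈ 75.8 minutes.

75.8 minutes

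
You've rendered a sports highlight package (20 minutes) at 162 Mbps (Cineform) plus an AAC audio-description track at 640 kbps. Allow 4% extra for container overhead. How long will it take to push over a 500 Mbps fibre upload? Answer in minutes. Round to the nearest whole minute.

20 min = 1200 s
Audio: 640 kbps = 0.640 Mbps.
Total bitrate: 162.640 Mbps.
File: 162.640 Mbps × 1200 s = 195168.0 Mb.
With 4% container overhead: ×1.04. → 202974.7 Mb.
At 500 Mbps: 202974.7 / 500 = 405.9 s ≈ 6.77 minutes.

7 minutes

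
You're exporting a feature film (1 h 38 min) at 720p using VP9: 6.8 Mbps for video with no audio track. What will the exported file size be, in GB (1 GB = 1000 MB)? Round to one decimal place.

1 h 38 min = 98 min = 5880 s
Total bitrate: 6.8 Mbps.
Stream data: 6.800 Mbps × 5880 s = 39984.0 Mb.
39,984 Mb ÷ 8 = 4,998 MB → 4.998 GB.

5.0 GB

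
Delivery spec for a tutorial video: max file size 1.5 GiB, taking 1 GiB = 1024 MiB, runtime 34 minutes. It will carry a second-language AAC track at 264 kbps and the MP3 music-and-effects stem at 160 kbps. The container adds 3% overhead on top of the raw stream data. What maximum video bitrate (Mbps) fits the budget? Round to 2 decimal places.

Budget: 1.5 GiB = 12884.9 Mb.
Stream payload after overhead: 12884.9 / 1.03 = 12509.6 Mb.
34 min = 2040 s
Total bitrate budget: 12509.6 Mb / 2040 s = 6.132 Mbps.
Audio total: 264 + 160 = 424 kbps = 0.424 Mbps.
Video: 6.132 − 0.424 = 5.708 Mbps.

5.71 Mbps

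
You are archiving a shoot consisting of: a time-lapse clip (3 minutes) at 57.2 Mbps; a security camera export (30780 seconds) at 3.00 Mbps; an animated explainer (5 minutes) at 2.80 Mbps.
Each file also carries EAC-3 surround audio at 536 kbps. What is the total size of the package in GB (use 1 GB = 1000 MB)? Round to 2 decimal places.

Audio: 536 kbps = 0.536 Mbps.
time-lapse clip: 57.736 Mbps × 180 s = 10392.5 Mb
security camera export: 3.536 Mbps × 30780 s = 108838.1 Mb
animated explainer: 3.336 Mbps × 300 s = 1000.8 Mb
Total: 120231.4 Mb = 15028.9 MB.
= 15.03 GB.

15.03 GB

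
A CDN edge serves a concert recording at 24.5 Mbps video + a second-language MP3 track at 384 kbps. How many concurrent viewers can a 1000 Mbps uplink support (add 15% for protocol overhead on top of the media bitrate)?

Audio: 384 kbps = 0.384 Mbps.
Per-viewer media rate: 24.884 Mbps.
On the wire with 15% overhead: 28.617 Mbps.
1000 Mbps = 1,000 Mbps; 1,000 / 28.617 = 34.94 → 34 viewers.

34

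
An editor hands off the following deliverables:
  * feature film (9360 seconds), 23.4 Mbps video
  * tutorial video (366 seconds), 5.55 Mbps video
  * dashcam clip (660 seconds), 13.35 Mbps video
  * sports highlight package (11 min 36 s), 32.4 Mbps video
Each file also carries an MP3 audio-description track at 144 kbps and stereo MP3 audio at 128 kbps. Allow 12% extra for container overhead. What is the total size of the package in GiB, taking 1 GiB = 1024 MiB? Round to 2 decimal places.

Audio total: 144 + 128 = 272 kbps = 0.272 Mbps.
feature film: 23.672 Mbps × 9360 s × 1.12 = 248158.3 Mb
tutorial video: 5.822 Mbps × 366 s × 1.12 = 2386.6 Mb
dashcam clip: 13.622 Mbps × 660 s × 1.12 = 10069.4 Mb
sports highlight package: 32.672 Mbps × 696 s × 1.12 = 25468.5 Mb
Total: 286082.7 Mb = 35760.3 MB.
= 33.30 GiB.

33.30 GiB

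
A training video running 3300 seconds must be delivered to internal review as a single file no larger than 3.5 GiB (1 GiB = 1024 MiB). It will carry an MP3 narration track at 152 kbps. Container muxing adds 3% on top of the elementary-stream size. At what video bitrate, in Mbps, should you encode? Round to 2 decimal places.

8.69 Mbps

Budget: 3.5 GiB = 30064.8 Mb.
Stream payload after overhead: 30064.8 / 1.03 = 29189.1 Mb.
Total bitrate budget: 29189.1 Mb / 3300 s = 8.845 Mbps.
Audio: 152 kbps = 0.152 Mbps.
Video: 8.845 − 0.152 = 8.693 Mbps.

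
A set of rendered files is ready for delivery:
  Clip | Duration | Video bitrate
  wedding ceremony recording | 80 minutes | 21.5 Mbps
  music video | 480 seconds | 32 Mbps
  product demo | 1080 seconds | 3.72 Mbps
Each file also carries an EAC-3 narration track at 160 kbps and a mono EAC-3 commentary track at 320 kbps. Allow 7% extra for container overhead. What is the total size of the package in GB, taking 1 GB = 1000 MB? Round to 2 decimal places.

Audio total: 160 + 320 = 480 kbps = 0.480 Mbps.
wedding ceremony recording: 21.980 Mbps × 4800 s × 1.07 = 112889.3 Mb
music video: 32.480 Mbps × 480 s × 1.07 = 16681.7 Mb
product demo: 4.200 Mbps × 1080 s × 1.07 = 4853.5 Mb
Total: 134424.5 Mb = 16803.1 MB.
= 16.80 GB.

16.80 GB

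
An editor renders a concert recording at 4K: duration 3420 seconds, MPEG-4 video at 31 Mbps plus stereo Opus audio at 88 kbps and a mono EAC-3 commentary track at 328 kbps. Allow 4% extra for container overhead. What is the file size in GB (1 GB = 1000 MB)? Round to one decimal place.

Audio total: 88 + 328 = 416 kbps = 0.416 Mbps.
Total bitrate: 31 + 0.416 = 31.416 Mbps.
Stream data: 31.416 Mbps × 3420 s = 107442.7 Mb.
With 4% container overhead: ×1.04.
111,740 Mb ÷ 8 = 13,968 MB → 13.97 GB.

14.0 GB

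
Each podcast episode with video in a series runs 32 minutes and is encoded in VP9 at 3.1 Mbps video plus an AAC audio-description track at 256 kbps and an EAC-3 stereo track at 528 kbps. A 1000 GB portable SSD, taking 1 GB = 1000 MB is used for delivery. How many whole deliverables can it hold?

1072

32 min = 1920 s
Audio total: 256 + 528 = 784 kbps = 0.784 Mbps.
Total bitrate: 3.884 Mbps.
Per item: 3.884 Mbps × 1920 s = 7,457 Mb = 932.2 MB.
Capacity: 1000 GB = 8,000,000 Mb; 1072.78 items → 1072 complete.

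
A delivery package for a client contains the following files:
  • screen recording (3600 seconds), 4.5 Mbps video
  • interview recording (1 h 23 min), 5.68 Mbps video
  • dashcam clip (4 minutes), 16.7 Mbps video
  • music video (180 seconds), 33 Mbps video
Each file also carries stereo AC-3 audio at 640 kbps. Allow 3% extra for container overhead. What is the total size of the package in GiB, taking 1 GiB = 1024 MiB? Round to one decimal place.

Audio: 640 kbps = 0.640 Mbps.
screen recording: 5.140 Mbps × 3600 s × 1.03 = 19059.1 Mb
interview recording: 6.320 Mbps × 4980 s × 1.03 = 32417.8 Mb
dashcam clip: 17.340 Mbps × 240 s × 1.03 = 4286.4 Mb
music video: 33.640 Mbps × 180 s × 1.03 = 6236.9 Mb
Total: 62000.2 Mb = 7750.0 MB.
= 7.218 GiB.

7.2 GiB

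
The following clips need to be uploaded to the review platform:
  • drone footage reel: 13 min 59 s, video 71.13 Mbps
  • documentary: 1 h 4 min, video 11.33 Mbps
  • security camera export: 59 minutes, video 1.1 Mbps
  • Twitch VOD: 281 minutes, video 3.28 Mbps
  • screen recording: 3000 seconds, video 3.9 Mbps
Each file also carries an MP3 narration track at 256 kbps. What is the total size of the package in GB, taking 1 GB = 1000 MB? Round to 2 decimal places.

Audio: 256 kbps = 0.256 Mbps.
drone footage reel: 71.386 Mbps × 839 s = 59892.9 Mb
documentary: 11.586 Mbps × 3840 s = 44490.2 Mb
security camera export: 1.356 Mbps × 3540 s = 4800.2 Mb
Twitch VOD: 3.536 Mbps × 16860 s = 59617.0 Mb
screen recording: 4.156 Mbps × 3000 s = 12468.0 Mb
Total: 181268.3 Mb = 22658.5 MB.
= 22.66 GB.

22.66 GB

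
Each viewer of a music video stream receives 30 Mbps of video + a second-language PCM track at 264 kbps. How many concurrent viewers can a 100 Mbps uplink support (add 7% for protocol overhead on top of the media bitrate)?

Audio: 264 kbps = 0.264 Mbps.
Per-viewer media rate: 30.264 Mbps.
On the wire with 7% overhead: 32.382 Mbps.
100 Mbps = 100.0 Mbps; 100.0 / 32.382 = 3.09 → 3 viewers.

3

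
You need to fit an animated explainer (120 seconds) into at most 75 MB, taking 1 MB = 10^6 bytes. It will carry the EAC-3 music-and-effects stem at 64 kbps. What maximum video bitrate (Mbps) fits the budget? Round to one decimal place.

Budget: 75 MB = 600.0 Mb.
Total bitrate budget: 600.0 Mb / 120 s = 5.000 Mbps.
Audio: 64 kbps = 0.064 Mbps.
Video: 5.000 − 0.064 = 4.936 Mbps.

4.9 Mbps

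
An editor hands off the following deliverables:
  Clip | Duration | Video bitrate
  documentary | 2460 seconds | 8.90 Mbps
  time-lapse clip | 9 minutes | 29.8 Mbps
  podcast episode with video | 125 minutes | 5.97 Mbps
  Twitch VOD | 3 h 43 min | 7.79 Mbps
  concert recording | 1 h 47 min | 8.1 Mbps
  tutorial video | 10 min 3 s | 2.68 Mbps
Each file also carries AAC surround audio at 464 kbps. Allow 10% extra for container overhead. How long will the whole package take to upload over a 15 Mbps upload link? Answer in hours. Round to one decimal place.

Audio: 464 kbps = 0.464 Mbps.
documentary: 9.364 Mbps × 2460 s × 1.10 = 25339.0 Mb
time-lapse clip: 30.264 Mbps × 540 s × 1.10 = 17976.8 Mb
podcast episode with video: 6.434 Mbps × 7500 s × 1.10 = 53080.5 Mb
Twitch VOD: 8.254 Mbps × 13380 s × 1.10 = 121482.4 Mb
concert recording: 8.564 Mbps × 6420 s × 1.10 = 60479.0 Mb
tutorial video: 3.144 Mbps × 603 s × 1.10 = 2085.4 Mb
Total: 280443.1 Mb = 35055.4 MB.
At 15 Mbps: 280443.1 / 15 = 18696 s ≈ 5.19 hours.

5.2 hours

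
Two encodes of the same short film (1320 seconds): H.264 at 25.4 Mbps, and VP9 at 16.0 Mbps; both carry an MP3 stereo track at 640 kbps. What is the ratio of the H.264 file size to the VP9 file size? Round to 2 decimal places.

1.56

Audio: 640 kbps = 0.640 Mbps.
H.264: 26.040 Mbps × 1320 s = 34372.8 Mb = 4.297 GB.
VP9: 16.640 Mbps × 1320 s = 21964.8 Mb = 2.746 GB.
Ratio: 4.297 / 2.746 = 1.565.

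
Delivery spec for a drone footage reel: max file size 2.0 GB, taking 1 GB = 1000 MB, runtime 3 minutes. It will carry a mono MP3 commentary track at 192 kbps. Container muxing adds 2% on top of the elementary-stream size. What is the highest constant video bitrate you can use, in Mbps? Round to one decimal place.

Budget: 2.0 GB = 16000.0 Mb.
Stream payload after overhead: 16000.0 / 1.02 = 15686.3 Mb.
3 min = 180 s
Total bitrate budget: 15686.3 Mb / 180 s = 87.146 Mbps.
Audio: 192 kbps = 0.192 Mbps.
Video: 87.146 − 0.192 = 86.954 Mbps.

87.0 Mbps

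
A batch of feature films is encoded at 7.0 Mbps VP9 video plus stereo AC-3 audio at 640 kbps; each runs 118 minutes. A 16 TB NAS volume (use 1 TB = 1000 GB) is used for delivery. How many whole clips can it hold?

118 min = 7080 s
Audio: 640 kbps = 0.640 Mbps.
Total bitrate: 7.640 Mbps.
Per item: 7.640 Mbps × 7080 s = 54,091 Mb = 6,761 MB.
Capacity: 16 TB = 128,000,000 Mb; 2366.37 items → 2366 complete.

2366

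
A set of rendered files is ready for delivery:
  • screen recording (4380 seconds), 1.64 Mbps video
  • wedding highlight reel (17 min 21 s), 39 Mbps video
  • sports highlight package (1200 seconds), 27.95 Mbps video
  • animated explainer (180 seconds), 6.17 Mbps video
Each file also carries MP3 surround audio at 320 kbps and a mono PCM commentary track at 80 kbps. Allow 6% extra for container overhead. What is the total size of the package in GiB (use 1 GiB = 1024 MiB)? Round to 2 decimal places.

10.51 GiB

Audio total: 320 + 80 = 400 kbps = 0.400 Mbps.
screen recording: 2.040 Mbps × 4380 s × 1.06 = 9471.3 Mb
wedding highlight reel: 39.400 Mbps × 1041 s × 1.06 = 43476.3 Mb
sports highlight package: 28.350 Mbps × 1200 s × 1.06 = 36061.2 Mb
animated explainer: 6.570 Mbps × 180 s × 1.06 = 1253.6 Mb
Total: 90262.4 Mb = 11282.8 MB.
= 10.51 GiB.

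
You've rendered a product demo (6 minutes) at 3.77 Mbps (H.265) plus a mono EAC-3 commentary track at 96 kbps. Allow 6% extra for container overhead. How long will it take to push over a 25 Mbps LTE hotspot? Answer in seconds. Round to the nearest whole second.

59 seconds

6 min = 360 s
Audio: 96 kbps = 0.096 Mbps.
Total bitrate: 3.866 Mbps.
File: 3.866 Mbps × 360 s = 1391.8 Mb.
With 6% container overhead: ×1.06. → 1475.3 Mb.
At 25 Mbps: 1475.3 / 25 = 59.0 s ≈ 59 seconds.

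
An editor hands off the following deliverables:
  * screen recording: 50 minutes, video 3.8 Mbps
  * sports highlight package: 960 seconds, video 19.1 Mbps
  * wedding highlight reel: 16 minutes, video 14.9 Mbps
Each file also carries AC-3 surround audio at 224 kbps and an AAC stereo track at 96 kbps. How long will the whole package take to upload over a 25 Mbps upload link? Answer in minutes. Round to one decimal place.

Audio total: 224 + 96 = 320 kbps = 0.320 Mbps.
screen recording: 4.120 Mbps × 3000 s = 12360.0 Mb
sports highlight package: 19.420 Mbps × 960 s = 18643.2 Mb
wedding highlight reel: 15.220 Mbps × 960 s = 14611.2 Mb
Total: 45614.4 Mb = 5701.8 MB.
At 25 Mbps: 45614.4 / 25 = 1825 s ≈ 30.4 minutes.

30.4 minutes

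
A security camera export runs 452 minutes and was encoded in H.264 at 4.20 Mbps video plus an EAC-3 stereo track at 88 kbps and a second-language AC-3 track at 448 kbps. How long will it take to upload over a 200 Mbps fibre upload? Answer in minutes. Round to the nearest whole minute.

452 min = 27120 s
Audio total: 88 + 448 = 536 kbps = 0.536 Mbps.
Total bitrate: 4.736 Mbps.
File: 4.736 Mbps × 27120 s = 128440.3 Mb.
At 200 Mbps: 128440.3 / 200 = 642.2 s ≈ 10.7 minutes.

11 minutes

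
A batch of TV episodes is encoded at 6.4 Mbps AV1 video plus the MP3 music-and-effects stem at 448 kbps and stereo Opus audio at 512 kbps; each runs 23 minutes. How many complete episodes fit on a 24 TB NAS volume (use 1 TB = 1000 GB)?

23 min = 1380 s
Audio total: 448 + 512 = 960 kbps = 0.960 Mbps.
Total bitrate: 7.360 Mbps.
Per item: 7.360 Mbps × 1380 s = 10,157 Mb = 1,270 MB.
Capacity: 24 TB = 192,000,000 Mb; 18903.59 items → 18903 complete.

18903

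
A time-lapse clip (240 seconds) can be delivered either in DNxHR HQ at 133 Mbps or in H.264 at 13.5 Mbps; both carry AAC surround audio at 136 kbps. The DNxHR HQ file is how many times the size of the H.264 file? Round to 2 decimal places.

Audio: 136 kbps = 0.136 Mbps.
DNxHR HQ: 133.136 Mbps × 240 s = 31952.6 Mb = 3.994 GB.
H.264: 13.636 Mbps × 240 s = 3272.6 Mb = 0.409 GB.
Ratio: 3.994 / 0.409 = 9.764.

9.76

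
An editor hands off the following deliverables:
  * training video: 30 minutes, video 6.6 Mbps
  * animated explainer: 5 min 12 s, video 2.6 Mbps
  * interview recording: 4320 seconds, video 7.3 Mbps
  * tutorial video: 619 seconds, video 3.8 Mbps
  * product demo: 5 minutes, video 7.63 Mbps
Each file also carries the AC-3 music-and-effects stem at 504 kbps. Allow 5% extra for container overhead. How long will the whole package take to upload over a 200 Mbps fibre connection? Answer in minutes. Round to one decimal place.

Audio: 504 kbps = 0.504 Mbps.
training video: 7.104 Mbps × 1800 s × 1.05 = 13426.6 Mb
animated explainer: 3.104 Mbps × 312 s × 1.05 = 1016.9 Mb
interview recording: 7.804 Mbps × 4320 s × 1.05 = 35398.9 Mb
tutorial video: 4.304 Mbps × 619 s × 1.05 = 2797.4 Mb
product demo: 8.134 Mbps × 300 s × 1.05 = 2562.2 Mb
Total: 55202.0 Mb = 6900.2 MB.
At 200 Mbps: 55202.0 / 200 = 276 s ≈ 4.6 minutes.

4.6 minutes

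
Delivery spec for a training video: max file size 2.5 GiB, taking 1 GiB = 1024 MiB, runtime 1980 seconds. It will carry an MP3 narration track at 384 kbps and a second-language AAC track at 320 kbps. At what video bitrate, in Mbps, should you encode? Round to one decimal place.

10.1 Mbps

Budget: 2.5 GiB = 21474.8 Mb.
Total bitrate budget: 21474.8 Mb / 1980 s = 10.846 Mbps.
Audio total: 384 + 320 = 704 kbps = 0.704 Mbps.
Video: 10.846 − 0.704 = 10.142 Mbps.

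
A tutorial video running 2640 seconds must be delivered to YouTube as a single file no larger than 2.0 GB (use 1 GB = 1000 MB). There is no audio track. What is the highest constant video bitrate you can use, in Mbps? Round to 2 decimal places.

Budget: 2.0 GB = 16000.0 Mb.
Total bitrate budget: 16000.0 Mb / 2640 s = 6.061 Mbps.

6.06 Mbps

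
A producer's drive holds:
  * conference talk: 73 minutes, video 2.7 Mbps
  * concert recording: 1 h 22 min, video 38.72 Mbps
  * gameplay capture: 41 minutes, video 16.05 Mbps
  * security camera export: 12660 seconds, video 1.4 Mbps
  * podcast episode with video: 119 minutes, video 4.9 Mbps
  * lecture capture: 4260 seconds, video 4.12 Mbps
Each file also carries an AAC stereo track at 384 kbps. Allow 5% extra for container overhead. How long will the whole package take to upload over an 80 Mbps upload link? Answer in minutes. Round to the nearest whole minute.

71 minutes

Audio: 384 kbps = 0.384 Mbps.
conference talk: 3.084 Mbps × 4380 s × 1.05 = 14183.3 Mb
concert recording: 39.104 Mbps × 4920 s × 1.05 = 202011.3 Mb
gameplay capture: 16.434 Mbps × 2460 s × 1.05 = 42449.0 Mb
security camera export: 1.784 Mbps × 12660 s × 1.05 = 23714.7 Mb
podcast episode with video: 5.284 Mbps × 7140 s × 1.05 = 39614.1 Mb
lecture capture: 4.504 Mbps × 4260 s × 1.05 = 20146.4 Mb
Total: 342118.9 Mb = 42764.9 MB.
At 80 Mbps: 342118.9 / 80 = 4276 s ≈ 71.3 minutes.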